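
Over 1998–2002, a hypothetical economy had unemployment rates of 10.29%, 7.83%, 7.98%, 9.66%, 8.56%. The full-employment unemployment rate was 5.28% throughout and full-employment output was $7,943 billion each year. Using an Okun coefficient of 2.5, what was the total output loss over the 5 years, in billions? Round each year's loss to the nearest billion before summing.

Year 1998: gap = -2.5 × (10.29 - 5.28) = -12.525%, loss ≈ 7943 × 12.525/100 ≈ 995.
Year 1999: gap = -2.5 × (7.83 - 5.28) = -6.375%, loss ≈ 7943 × 6.375/100 ≈ 506.
Year 2000: gap = -2.5 × (7.98 - 5.28) = -6.75%, loss ≈ 7943 × 6.75/100 ≈ 536.
Year 2001: gap = -2.5 × (9.66 - 5.28) = -10.95%, loss ≈ 7943 × 10.95/100 ≈ 870.
Year 2002: gap = -2.5 × (8.56 - 5.28) = -8.2%, loss ≈ 7943 × 8.2/100 ≈ 651.
Total lost output = 995 + 506 + 536 + 870 + 651 = 3558 billion.

$3,558 billion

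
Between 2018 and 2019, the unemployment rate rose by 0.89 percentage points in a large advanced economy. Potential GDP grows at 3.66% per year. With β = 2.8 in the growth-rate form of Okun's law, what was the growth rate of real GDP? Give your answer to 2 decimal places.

1.17%

Growth-rate Okun's law: g_Y = g_Y* - β × Δu.
g_Y = 3.66 - 2.8 × (0.89) = 3.66 - 2.492 = 1.168%, i.e. 1.17% to 2 d.p.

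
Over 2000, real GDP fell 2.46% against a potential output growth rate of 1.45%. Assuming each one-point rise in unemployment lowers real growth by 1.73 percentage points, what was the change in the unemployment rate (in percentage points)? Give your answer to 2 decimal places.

2.26 percentage points

Growth-rate Okun's law: g_Y = g_Y* - β × Δu, so Δu = (g_Y* - g_Y)/β.
Δu = (1.45 + 2.46)/1.73 = 3.91/1.73 = 2.26 percentage points.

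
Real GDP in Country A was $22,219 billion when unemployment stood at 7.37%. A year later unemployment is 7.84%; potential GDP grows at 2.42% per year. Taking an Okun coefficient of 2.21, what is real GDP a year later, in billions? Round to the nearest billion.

Δu = 7.84 - 7.37 = 0.47 points.
Okun's law (growth form): g_Y = g_Y* - β × Δu = 2.42 - 2.21 × (0.47) = 2.42 - 1.0387 = 1.3813%.
Real GDP in the next year = 22219 × (1 + 1.3813/100) = 22219 × 1.013813 ≈ 22526 billion.

$22,526 billion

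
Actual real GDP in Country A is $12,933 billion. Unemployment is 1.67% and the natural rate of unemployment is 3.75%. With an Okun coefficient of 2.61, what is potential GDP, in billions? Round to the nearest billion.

$12,267 billion

Unemployment gap = 1.67 - 3.75 = -2.08 points, so output gap = -2.61 × (-2.08) = 5.4288%.
Since Y = Y* × (1 + gap/100), Y* = 12933/1.054288 ≈ 12267 billion.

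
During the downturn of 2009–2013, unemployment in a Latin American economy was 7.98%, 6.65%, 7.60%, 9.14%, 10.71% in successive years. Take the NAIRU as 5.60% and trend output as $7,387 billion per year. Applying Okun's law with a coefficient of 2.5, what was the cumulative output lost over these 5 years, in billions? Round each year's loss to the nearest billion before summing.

$2,601 billion

Year 2009: gap = -2.5 × (7.98 - 5.6) = -5.95%, loss ≈ 7387 × 5.95/100 ≈ 440.
Year 2010: gap = -2.5 × (6.65 - 5.6) = -2.625%, loss ≈ 7387 × 2.625/100 ≈ 194.
Year 2011: gap = -2.5 × (7.6 - 5.6) = -5%, loss ≈ 7387 × 5/100 ≈ 369.
Year 2012: gap = -2.5 × (9.14 - 5.6) = -8.85%, loss ≈ 7387 × 8.85/100 ≈ 654.
Year 2013: gap = -2.5 × (10.71 - 5.6) = -12.775%, loss ≈ 7387 × 12.775/100 ≈ 944.
Total lost output = 440 + 194 + 369 + 654 + 944 = 2601 billion.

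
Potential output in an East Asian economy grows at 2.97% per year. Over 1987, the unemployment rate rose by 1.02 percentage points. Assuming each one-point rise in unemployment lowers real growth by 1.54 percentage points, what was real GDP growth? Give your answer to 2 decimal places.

1.40%

Growth-rate Okun's law: g_Y = g_Y* - β × Δu.
g_Y = 2.97 - 1.54 × (1.02) = 2.97 - 1.5708 = 1.3992%, i.e. 1.40% to 2 d.p.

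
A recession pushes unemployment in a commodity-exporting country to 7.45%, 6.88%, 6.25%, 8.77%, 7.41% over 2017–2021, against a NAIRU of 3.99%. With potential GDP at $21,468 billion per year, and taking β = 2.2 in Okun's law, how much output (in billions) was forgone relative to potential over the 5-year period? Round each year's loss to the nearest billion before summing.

Year 2017: gap = -2.2 × (7.45 - 3.99) = -7.612%, loss ≈ 21468 × 7.612/100 ≈ 1634.
Year 2018: gap = -2.2 × (6.88 - 3.99) = -6.358%, loss ≈ 21468 × 6.358/100 ≈ 1365.
Year 2019: gap = -2.2 × (6.25 - 3.99) = -4.972%, loss ≈ 21468 × 4.972/100 ≈ 1067.
Year 2020: gap = -2.2 × (8.77 - 3.99) = -10.516%, loss ≈ 21468 × 10.516/100 ≈ 2258.
Year 2021: gap = -2.2 × (7.41 - 3.99) = -7.524%, loss ≈ 21468 × 7.524/100 ≈ 1615.
Total lost output = 1634 + 1365 + 1067 + 2258 + 1615 = 7939 billion.

$7,939 billion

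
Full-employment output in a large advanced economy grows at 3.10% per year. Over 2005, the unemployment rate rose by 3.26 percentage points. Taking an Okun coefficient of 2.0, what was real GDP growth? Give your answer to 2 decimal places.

Growth-rate Okun's law: g_Y = g_Y* - β × Δu.
g_Y = 3.10 - 2.0 × (3.26) = 3.1 - 6.52 = -3.42%, i.e. -3.42% to 2 d.p.

-3.42%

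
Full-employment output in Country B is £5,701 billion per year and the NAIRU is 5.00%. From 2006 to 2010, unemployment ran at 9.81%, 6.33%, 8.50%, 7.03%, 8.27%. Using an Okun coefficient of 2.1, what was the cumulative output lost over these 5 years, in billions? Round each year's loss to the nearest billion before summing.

Year 2006: gap = -2.1 × (9.81 - 5) = -10.101%, loss ≈ 5701 × 10.101/100 ≈ 576.
Year 2007: gap = -2.1 × (6.33 - 5) = -2.793%, loss ≈ 5701 × 2.793/100 ≈ 159.
Year 2008: gap = -2.1 × (8.5 - 5) = -7.35%, loss ≈ 5701 × 7.35/100 ≈ 419.
Year 2009: gap = -2.1 × (7.03 - 5) = -4.263%, loss ≈ 5701 × 4.263/100 ≈ 243.
Year 2010: gap = -2.1 × (8.27 - 5) = -6.867%, loss ≈ 5701 × 6.867/100 ≈ 391.
Total lost output = 576 + 159 + 419 + 243 + 391 = 1788 billion.

£1,788 billion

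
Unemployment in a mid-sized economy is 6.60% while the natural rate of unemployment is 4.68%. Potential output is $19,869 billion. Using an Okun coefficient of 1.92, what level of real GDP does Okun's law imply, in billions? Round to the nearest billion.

Unemployment gap = 6.6 - 4.68 = 1.92 points, so the output gap is -1.92 × 1.92 = -3.6864%.
Actual GDP = 19869 × (1 - 3.6864/100) = 19869 × 0.963136 ≈ 19137 billion.

$19,137 billion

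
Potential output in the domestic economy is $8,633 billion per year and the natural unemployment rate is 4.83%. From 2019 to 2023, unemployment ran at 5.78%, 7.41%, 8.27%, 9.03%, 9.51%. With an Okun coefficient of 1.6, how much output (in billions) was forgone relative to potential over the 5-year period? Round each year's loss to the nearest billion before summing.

Year 2019: gap = -1.6 × (5.78 - 4.83) = -1.52%, loss ≈ 8633 × 1.52/100 ≈ 131.
Year 2020: gap = -1.6 × (7.41 - 4.83) = -4.128%, loss ≈ 8633 × 4.128/100 ≈ 356.
Year 2021: gap = -1.6 × (8.27 - 4.83) = -5.504%, loss ≈ 8633 × 5.504/100 ≈ 475.
Year 2022: gap = -1.6 × (9.03 - 4.83) = -6.72%, loss ≈ 8633 × 6.72/100 ≈ 580.
Year 2023: gap = -1.6 × (9.51 - 4.83) = -7.488%, loss ≈ 8633 × 7.488/100 ≈ 646.
Total lost output = 131 + 356 + 475 + 580 + 646 = 2188 billion.

$2,188 billion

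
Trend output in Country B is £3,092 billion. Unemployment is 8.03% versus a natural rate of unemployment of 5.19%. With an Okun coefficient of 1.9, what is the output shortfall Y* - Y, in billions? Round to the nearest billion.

Output gap = -1.9 × (8.03 - 5.19) = -1.9 × 2.84 = -5.396%.
Actual GDP ≈ 3092 × 0.94604 ≈ 2925 billion, so the shortfall is 3092 - 2925 = 167 billion.

£167 billion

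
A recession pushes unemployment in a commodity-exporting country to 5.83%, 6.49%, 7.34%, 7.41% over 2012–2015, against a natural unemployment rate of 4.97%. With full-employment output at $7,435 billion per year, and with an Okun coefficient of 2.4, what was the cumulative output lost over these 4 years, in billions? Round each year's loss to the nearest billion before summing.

Year 2012: gap = -2.4 × (5.83 - 4.97) = -2.064%, loss ≈ 7435 × 2.064/100 ≈ 153.
Year 2013: gap = -2.4 × (6.49 - 4.97) = -3.648%, loss ≈ 7435 × 3.648/100 ≈ 271.
Year 2014: gap = -2.4 × (7.34 - 4.97) = -5.688%, loss ≈ 7435 × 5.688/100 ≈ 423.
Year 2015: gap = -2.4 × (7.41 - 4.97) = -5.856%, loss ≈ 7435 × 5.856/100 ≈ 435.
Total lost output = 153 + 271 + 423 + 435 = 1282 billion.

$1,282 billion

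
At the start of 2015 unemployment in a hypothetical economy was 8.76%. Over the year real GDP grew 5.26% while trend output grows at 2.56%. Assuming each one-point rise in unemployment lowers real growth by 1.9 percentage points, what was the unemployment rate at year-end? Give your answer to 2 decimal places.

7.34%

Growth-rate Okun's law: g_Y = g_Y* - β × Δu, so Δu = (g_Y* - g_Y)/β.
Δu = (2.56 - 5.26)/1.9 = -2.7/1.9 = -1.42 percentage points.
Year-end unemployment = 8.76 - 1.42 = 7.34%.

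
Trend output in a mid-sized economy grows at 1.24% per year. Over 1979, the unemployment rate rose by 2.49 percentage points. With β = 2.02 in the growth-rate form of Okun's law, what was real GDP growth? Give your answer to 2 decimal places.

-3.79%

Growth-rate Okun's law: g_Y = g_Y* - β × Δu.
g_Y = 1.24 - 2.02 × (2.49) = 1.24 - 5.0298 = -3.7898%, i.e. -3.79% to 2 d.p.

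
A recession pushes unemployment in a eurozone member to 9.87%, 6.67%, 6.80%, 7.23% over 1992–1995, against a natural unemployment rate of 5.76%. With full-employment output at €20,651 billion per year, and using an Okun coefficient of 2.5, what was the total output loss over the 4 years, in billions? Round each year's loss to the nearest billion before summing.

Year 1992: gap = -2.5 × (9.87 - 5.76) = -10.275%, loss ≈ 20651 × 10.275/100 ≈ 2122.
Year 1993: gap = -2.5 × (6.67 - 5.76) = -2.275%, loss ≈ 20651 × 2.275/100 ≈ 470.
Year 1994: gap = -2.5 × (6.8 - 5.76) = -2.6%, loss ≈ 20651 × 2.6/100 ≈ 537.
Year 1995: gap = -2.5 × (7.23 - 5.76) = -3.675%, loss ≈ 20651 × 3.675/100 ≈ 759.
Total lost output = 2122 + 470 + 537 + 759 = 3888 billion.

€3,888 billion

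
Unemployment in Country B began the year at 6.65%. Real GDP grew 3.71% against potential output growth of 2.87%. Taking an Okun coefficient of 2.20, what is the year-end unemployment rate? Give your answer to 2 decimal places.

Growth-rate Okun's law: g_Y = g_Y* - β × Δu, so Δu = (g_Y* - g_Y)/β.
Δu = (2.87 - 3.71)/2.20 = -0.84/2.20 = -0.38 percentage points.
Year-end unemployment = 6.65 - 0.38 = 6.27%.

6.27%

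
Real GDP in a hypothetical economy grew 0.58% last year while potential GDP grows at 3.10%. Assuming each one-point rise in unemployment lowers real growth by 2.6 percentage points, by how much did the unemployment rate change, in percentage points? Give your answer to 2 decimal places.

0.97 percentage points

Growth-rate Okun's law: g_Y = g_Y* - β × Δu, so Δu = (g_Y* - g_Y)/β.
Δu = (3.1 - 0.58)/2.6 = 2.52/2.6 = 0.97 percentage points.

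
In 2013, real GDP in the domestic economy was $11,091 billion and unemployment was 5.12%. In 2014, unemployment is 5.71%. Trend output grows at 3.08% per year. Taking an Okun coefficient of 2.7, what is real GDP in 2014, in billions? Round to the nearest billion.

$11,256 billion

Δu = 5.71 - 5.12 = 0.59 points.
Okun's law (growth form): g_Y = g_Y* - β × Δu = 3.08 - 2.7 × (0.59) = 3.08 - 1.593 = 1.487%.
Real GDP in the next year = 11091 × (1 + 1.487/100) = 11091 × 1.01487 ≈ 11256 billion.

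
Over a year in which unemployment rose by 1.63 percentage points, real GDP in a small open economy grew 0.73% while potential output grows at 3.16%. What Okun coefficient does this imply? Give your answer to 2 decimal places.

β ≈ 1.49

Growth form: g_Y = g_Y* - β × Δu, so β = (g_Y* - g_Y)/Δu.
β = (3.16 - 0.73)/1.63 = 2.43/1.63 = 1.49.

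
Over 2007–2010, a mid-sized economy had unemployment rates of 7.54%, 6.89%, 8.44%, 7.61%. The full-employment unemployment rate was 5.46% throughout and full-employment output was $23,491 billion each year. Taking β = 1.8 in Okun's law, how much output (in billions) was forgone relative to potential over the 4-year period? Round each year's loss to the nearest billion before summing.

$3,654 billion

Year 2007: gap = -1.8 × (7.54 - 5.46) = -3.744%, loss ≈ 23491 × 3.744/100 ≈ 880.
Year 2008: gap = -1.8 × (6.89 - 5.46) = -2.574%, loss ≈ 23491 × 2.574/100 ≈ 605.
Year 2009: gap = -1.8 × (8.44 - 5.46) = -5.364%, loss ≈ 23491 × 5.364/100 ≈ 1260.
Year 2010: gap = -1.8 × (7.61 - 5.46) = -3.87%, loss ≈ 23491 × 3.87/100 ≈ 909.
Total lost output = 880 + 605 + 1260 + 909 = 3654 billion.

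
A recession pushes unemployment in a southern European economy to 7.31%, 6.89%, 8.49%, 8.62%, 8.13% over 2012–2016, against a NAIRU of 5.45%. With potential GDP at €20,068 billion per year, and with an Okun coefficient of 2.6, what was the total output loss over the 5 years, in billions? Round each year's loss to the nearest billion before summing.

€6,359 billion

Year 2012: gap = -2.6 × (7.31 - 5.45) = -4.836%, loss ≈ 20068 × 4.836/100 ≈ 970.
Year 2013: gap = -2.6 × (6.89 - 5.45) = -3.744%, loss ≈ 20068 × 3.744/100 ≈ 751.
Year 2014: gap = -2.6 × (8.49 - 5.45) = -7.904%, loss ≈ 20068 × 7.904/100 ≈ 1586.
Year 2015: gap = -2.6 × (8.62 - 5.45) = -8.242%, loss ≈ 20068 × 8.242/100 ≈ 1654.
Year 2016: gap = -2.6 × (8.13 - 5.45) = -6.968%, loss ≈ 20068 × 6.968/100 ≈ 1398.
Total lost output = 970 + 751 + 1586 + 1654 + 1398 = 6359 billion.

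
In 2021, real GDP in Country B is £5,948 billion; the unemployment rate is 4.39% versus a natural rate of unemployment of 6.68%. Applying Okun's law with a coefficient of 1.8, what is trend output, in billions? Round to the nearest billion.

£5,713 billion

Unemployment gap = 4.39 - 6.68 = -2.29 points, so output gap = -1.8 × (-2.29) = 4.122%.
Since Y = Y* × (1 + gap/100), Y* = 5948/1.04122 ≈ 5713 billion.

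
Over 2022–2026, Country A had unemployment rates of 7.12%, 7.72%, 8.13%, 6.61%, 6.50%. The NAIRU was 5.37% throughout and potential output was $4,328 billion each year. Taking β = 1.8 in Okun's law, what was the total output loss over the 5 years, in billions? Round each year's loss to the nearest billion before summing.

Year 2022: gap = -1.8 × (7.12 - 5.37) = -3.15%, loss ≈ 4328 × 3.15/100 ≈ 136.
Year 2023: gap = -1.8 × (7.72 - 5.37) = -4.23%, loss ≈ 4328 × 4.23/100 ≈ 183.
Year 2024: gap = -1.8 × (8.13 - 5.37) = -4.968%, loss ≈ 4328 × 4.968/100 ≈ 215.
Year 2025: gap = -1.8 × (6.61 - 5.37) = -2.232%, loss ≈ 4328 × 2.232/100 ≈ 97.
Year 2026: gap = -1.8 × (6.5 - 5.37) = -2.034%, loss ≈ 4328 × 2.034/100 ≈ 88.
Total lost output = 136 + 183 + 215 + 97 + 88 = 719 billion.

$719 billion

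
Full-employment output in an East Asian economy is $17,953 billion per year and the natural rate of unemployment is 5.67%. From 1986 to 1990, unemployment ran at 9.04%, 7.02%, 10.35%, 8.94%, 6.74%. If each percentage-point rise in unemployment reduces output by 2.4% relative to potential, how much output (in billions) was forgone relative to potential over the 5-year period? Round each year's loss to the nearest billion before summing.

Year 1986: gap = -2.4 × (9.04 - 5.67) = -8.088%, loss ≈ 17953 × 8.088/100 ≈ 1452.
Year 1987: gap = -2.4 × (7.02 - 5.67) = -3.24%, loss ≈ 17953 × 3.24/100 ≈ 582.
Year 1988: gap = -2.4 × (10.35 - 5.67) = -11.232%, loss ≈ 17953 × 11.232/100 ≈ 2016.
Year 1989: gap = -2.4 × (8.94 - 5.67) = -7.848%, loss ≈ 17953 × 7.848/100 ≈ 1409.
Year 1990: gap = -2.4 × (6.74 - 5.67) = -2.568%, loss ≈ 17953 × 2.568/100 ≈ 461.
Total lost output = 1452 + 582 + 2016 + 1409 + 461 = 5920 billion.

$5,920 billion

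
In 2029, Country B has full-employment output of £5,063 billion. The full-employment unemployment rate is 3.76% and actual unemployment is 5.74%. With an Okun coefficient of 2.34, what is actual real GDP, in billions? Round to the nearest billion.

£4,828 billion

Unemployment gap = 5.74 - 3.76 = 1.98 points, so the output gap is -2.34 × 1.98 = -4.6332%.
Actual GDP = 5063 × (1 - 4.6332/100) = 5063 × 0.953668 ≈ 4828 billion.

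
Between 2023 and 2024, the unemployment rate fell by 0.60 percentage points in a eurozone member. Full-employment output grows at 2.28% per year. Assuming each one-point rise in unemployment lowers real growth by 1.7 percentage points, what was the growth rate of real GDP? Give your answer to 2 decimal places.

Growth-rate Okun's law: g_Y = g_Y* - β × Δu.
g_Y = 2.28 - 1.7 × (-0.60) = 2.28 + 1.02 = 3.3%, i.e. 3.30% to 2 d.p.

3.30%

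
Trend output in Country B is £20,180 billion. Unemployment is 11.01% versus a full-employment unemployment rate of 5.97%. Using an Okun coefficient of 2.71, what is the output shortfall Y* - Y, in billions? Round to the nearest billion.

£2,756 billion

Output gap = -2.71 × (11.01 - 5.97) = -2.71 × 5.04 = -13.6584%.
Actual GDP ≈ 20180 × 0.863416 ≈ 17424 billion, so the shortfall is 20180 - 17424 = 2756 billion.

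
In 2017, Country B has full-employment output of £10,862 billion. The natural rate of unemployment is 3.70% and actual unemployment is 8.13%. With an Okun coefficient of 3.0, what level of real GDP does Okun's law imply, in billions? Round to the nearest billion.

£9,418 billion

Unemployment gap = 8.13 - 3.7 = 4.43 points, so the output gap is -3 × 4.43 = -13.29%.
Actual GDP = 10862 × (1 - 13.29/100) = 10862 × 0.8671 ≈ 9418 billion.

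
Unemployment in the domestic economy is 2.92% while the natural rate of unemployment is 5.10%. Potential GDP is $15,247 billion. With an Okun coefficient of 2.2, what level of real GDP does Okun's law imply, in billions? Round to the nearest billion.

Unemployment gap = 2.92 - 5.1 = -2.18 points, so the output gap is -2.2 × (-2.18) = 4.796%.
Actual GDP = 15247 × (1 + 4.796/100) = 15247 × 1.04796 ≈ 15978 billion.

$15,978 billion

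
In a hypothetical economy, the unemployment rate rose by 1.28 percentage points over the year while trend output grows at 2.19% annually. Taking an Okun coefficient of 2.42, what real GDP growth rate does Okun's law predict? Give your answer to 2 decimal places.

Growth-rate Okun's law: g_Y = g_Y* - β × Δu.
g_Y = 2.19 - 2.42 × (1.28) = 2.19 - 3.0976 = -0.9076%, i.e. -0.91% to 2 d.p.

-0.91%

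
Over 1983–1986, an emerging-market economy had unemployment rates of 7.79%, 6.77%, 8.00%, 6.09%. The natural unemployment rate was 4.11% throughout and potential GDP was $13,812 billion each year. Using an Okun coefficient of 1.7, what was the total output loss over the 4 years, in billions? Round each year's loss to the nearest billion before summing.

Year 1983: gap = -1.7 × (7.79 - 4.11) = -6.256%, loss ≈ 13812 × 6.256/100 ≈ 864.
Year 1984: gap = -1.7 × (6.77 - 4.11) = -4.522%, loss ≈ 13812 × 4.522/100 ≈ 625.
Year 1985: gap = -1.7 × (8 - 4.11) = -6.613%, loss ≈ 13812 × 6.613/100 ≈ 913.
Year 1986: gap = -1.7 × (6.09 - 4.11) = -3.366%, loss ≈ 13812 × 3.366/100 ≈ 465.
Total lost output = 864 + 625 + 913 + 465 = 2867 billion.

$2,867 billion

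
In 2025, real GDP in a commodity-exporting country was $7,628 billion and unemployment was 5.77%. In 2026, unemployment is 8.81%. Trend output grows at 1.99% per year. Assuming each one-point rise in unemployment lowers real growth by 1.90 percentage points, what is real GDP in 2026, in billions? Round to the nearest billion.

$7,339 billion

Δu = 8.81 - 5.77 = 3.04 points.
Okun's law (growth form): g_Y = g_Y* - β × Δu = 1.99 - 1.90 × (3.04) = 1.99 - 5.776 = -3.786%.
Real GDP in the next year = 7628 × (1 - 3.786/100) = 7628 × 0.96214 ≈ 7339 billion.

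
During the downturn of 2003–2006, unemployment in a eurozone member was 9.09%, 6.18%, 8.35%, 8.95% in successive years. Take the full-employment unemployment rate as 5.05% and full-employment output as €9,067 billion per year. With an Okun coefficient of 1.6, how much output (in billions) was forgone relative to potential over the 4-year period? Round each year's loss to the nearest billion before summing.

Year 2003: gap = -1.6 × (9.09 - 5.05) = -6.464%, loss ≈ 9067 × 6.464/100 ≈ 586.
Year 2004: gap = -1.6 × (6.18 - 5.05) = -1.808%, loss ≈ 9067 × 1.808/100 ≈ 164.
Year 2005: gap = -1.6 × (8.35 - 5.05) = -5.28%, loss ≈ 9067 × 5.28/100 ≈ 479.
Year 2006: gap = -1.6 × (8.95 - 5.05) = -6.24%, loss ≈ 9067 × 6.24/100 ≈ 566.
Total lost output = 586 + 164 + 479 + 566 = 1795 billion.

€1,795 billion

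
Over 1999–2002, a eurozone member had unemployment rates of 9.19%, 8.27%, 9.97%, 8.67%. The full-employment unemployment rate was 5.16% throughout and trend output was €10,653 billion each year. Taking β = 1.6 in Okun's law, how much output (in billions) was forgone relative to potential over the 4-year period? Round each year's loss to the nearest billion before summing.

Year 1999: gap = -1.6 × (9.19 - 5.16) = -6.448%, loss ≈ 10653 × 6.448/100 ≈ 687.
Year 2000: gap = -1.6 × (8.27 - 5.16) = -4.976%, loss ≈ 10653 × 4.976/100 ≈ 530.
Year 2001: gap = -1.6 × (9.97 - 5.16) = -7.696%, loss ≈ 10653 × 7.696/100 ≈ 820.
Year 2002: gap = -1.6 × (8.67 - 5.16) = -5.616%, loss ≈ 10653 × 5.616/100 ≈ 598.
Total lost output = 687 + 530 + 820 + 598 = 2635 billion.

€2,635 billion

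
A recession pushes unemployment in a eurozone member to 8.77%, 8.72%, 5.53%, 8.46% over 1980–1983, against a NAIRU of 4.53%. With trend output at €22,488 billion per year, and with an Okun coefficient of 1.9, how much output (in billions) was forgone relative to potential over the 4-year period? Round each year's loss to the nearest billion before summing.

Year 1980: gap = -1.9 × (8.77 - 4.53) = -8.056%, loss ≈ 22488 × 8.056/100 ≈ 1812.
Year 1981: gap = -1.9 × (8.72 - 4.53) = -7.961%, loss ≈ 22488 × 7.961/100 ≈ 1790.
Year 1982: gap = -1.9 × (5.53 - 4.53) = -1.9%, loss ≈ 22488 × 1.9/100 ≈ 427.
Year 1983: gap = -1.9 × (8.46 - 4.53) = -7.467%, loss ≈ 22488 × 7.467/100 ≈ 1679.
Total lost output = 1812 + 1790 + 427 + 1679 = 5708 billion.

€5,708 billion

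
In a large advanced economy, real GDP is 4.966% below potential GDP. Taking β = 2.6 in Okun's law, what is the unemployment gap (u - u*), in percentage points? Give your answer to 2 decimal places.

Okun's law: output gap = -β × (u - u*), so u - u* = -(output gap)/β.
u - u* = -(-4.966)/2.6 = 1.91 percentage points.

1.91 percentage points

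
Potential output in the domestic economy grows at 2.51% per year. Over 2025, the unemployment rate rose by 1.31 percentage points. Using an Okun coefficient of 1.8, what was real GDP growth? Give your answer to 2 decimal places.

Growth-rate Okun's law: g_Y = g_Y* - β × Δu.
g_Y = 2.51 - 1.8 × (1.31) = 2.51 - 2.358 = 0.152%, i.e. 0.15% to 2 d.p.

0.15%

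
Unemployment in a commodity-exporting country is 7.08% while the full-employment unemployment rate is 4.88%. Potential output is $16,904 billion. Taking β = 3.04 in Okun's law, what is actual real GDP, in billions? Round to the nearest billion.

$15,773 billion

Unemployment gap = 7.08 - 4.88 = 2.2 points, so the output gap is -3.04 × 2.2 = -6.688%.
Actual GDP = 16904 × (1 - 6.688/100) = 16904 × 0.93312 ≈ 15773 billion.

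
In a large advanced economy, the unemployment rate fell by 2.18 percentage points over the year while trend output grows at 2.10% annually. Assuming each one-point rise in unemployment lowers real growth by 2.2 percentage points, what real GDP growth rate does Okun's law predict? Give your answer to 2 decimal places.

Growth-rate Okun's law: g_Y = g_Y* - β × Δu.
g_Y = 2.10 - 2.2 × (-2.18) = 2.1 + 4.796 = 6.896%, i.e. 6.90% to 2 d.p.

6.90%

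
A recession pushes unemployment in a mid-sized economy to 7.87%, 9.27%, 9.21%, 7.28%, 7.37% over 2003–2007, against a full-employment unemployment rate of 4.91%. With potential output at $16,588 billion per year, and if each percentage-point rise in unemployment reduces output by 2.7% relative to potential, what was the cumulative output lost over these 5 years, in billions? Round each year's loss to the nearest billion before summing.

Year 2003: gap = -2.7 × (7.87 - 4.91) = -7.992%, loss ≈ 16588 × 7.992/100 ≈ 1326.
Year 2004: gap = -2.7 × (9.27 - 4.91) = -11.772%, loss ≈ 16588 × 11.772/100 ≈ 1953.
Year 2005: gap = -2.7 × (9.21 - 4.91) = -11.61%, loss ≈ 16588 × 11.61/100 ≈ 1926.
Year 2006: gap = -2.7 × (7.28 - 4.91) = -6.399%, loss ≈ 16588 × 6.399/100 ≈ 1061.
Year 2007: gap = -2.7 × (7.37 - 4.91) = -6.642%, loss ≈ 16588 × 6.642/100 ≈ 1102.
Total lost output = 1326 + 1953 + 1926 + 1061 + 1102 = 7368 billion.

$7,368 billion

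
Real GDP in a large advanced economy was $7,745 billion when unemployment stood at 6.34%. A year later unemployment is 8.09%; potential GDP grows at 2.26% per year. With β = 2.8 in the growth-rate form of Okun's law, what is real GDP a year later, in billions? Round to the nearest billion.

$7,541 billion

Δu = 8.09 - 6.34 = 1.75 points.
Okun's law (growth form): g_Y = g_Y* - β × Δu = 2.26 - 2.8 × (1.75) = 2.26 - 4.9 = -2.64%.
Real GDP in the next year = 7745 × (1 - 2.64/100) = 7745 × 0.9736 ≈ 7541 billion.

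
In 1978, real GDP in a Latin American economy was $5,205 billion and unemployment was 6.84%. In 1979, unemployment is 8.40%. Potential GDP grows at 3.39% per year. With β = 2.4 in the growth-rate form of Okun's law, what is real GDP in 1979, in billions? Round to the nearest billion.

Δu = 8.4 - 6.84 = 1.56 points.
Okun's law (growth form): g_Y = g_Y* - β × Δu = 3.39 - 2.4 × (1.56) = 3.39 - 3.744 = -0.354%.
Real GDP in the next year = 5205 × (1 - 0.354/100) = 5205 × 0.99646 ≈ 5187 billion.

$5,187 billion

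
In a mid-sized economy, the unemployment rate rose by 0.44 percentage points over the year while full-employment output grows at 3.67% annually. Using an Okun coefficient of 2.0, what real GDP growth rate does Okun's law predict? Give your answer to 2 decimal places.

Growth-rate Okun's law: g_Y = g_Y* - β × Δu.
g_Y = 3.67 - 2.0 × (0.44) = 3.67 - 0.88 = 2.79%, i.e. 2.79% to 2 d.p.

2.79%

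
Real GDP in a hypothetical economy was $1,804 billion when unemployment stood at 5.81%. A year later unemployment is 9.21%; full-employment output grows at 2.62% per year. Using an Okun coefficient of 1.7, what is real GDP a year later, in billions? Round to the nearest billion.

Δu = 9.21 - 5.81 = 3.4 points.
Okun's law (growth form): g_Y = g_Y* - β × Δu = 2.62 - 1.7 × (3.40) = 2.62 - 5.78 = -3.16%.
Real GDP in the next year = 1804 × (1 - 3.16/100) = 1804 × 0.9684 ≈ 1747 billion.

$1,747 billion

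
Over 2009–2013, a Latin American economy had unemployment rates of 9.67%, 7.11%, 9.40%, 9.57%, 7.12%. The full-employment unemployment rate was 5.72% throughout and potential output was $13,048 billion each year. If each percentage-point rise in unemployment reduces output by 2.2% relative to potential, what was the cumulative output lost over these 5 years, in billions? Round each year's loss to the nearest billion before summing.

$4,096 billion

Year 2009: gap = -2.2 × (9.67 - 5.72) = -8.69%, loss ≈ 13048 × 8.69/100 ≈ 1134.
Year 2010: gap = -2.2 × (7.11 - 5.72) = -3.058%, loss ≈ 13048 × 3.058/100 ≈ 399.
Year 2011: gap = -2.2 × (9.4 - 5.72) = -8.096%, loss ≈ 13048 × 8.096/100 ≈ 1056.
Year 2012: gap = -2.2 × (9.57 - 5.72) = -8.47%, loss ≈ 13048 × 8.47/100 ≈ 1105.
Year 2013: gap = -2.2 × (7.12 - 5.72) = -3.08%, loss ≈ 13048 × 3.08/100 ≈ 402.
Total lost output = 1134 + 399 + 1056 + 1105 + 402 = 4096 billion.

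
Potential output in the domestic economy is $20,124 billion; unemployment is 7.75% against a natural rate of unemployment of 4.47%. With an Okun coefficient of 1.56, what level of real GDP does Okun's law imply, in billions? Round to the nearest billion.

Unemployment gap = 7.75 - 4.47 = 3.28 points, so the output gap is -1.56 × 3.28 = -5.1168%.
Actual GDP = 20124 × (1 - 5.1168/100) = 20124 × 0.948832 ≈ 19094 billion.

$19,094 billion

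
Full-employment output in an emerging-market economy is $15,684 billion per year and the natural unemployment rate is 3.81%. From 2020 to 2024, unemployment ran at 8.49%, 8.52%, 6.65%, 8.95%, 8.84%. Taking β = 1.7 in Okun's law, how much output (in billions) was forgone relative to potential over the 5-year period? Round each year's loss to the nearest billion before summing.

Year 2020: gap = -1.7 × (8.49 - 3.81) = -7.956%, loss ≈ 15684 × 7.956/100 ≈ 1248.
Year 2021: gap = -1.7 × (8.52 - 3.81) = -8.007%, loss ≈ 15684 × 8.007/100 ≈ 1256.
Year 2022: gap = -1.7 × (6.65 - 3.81) = -4.828%, loss ≈ 15684 × 4.828/100 ≈ 757.
Year 2023: gap = -1.7 × (8.95 - 3.81) = -8.738%, loss ≈ 15684 × 8.738/100 ≈ 1370.
Year 2024: gap = -1.7 × (8.84 - 3.81) = -8.551%, loss ≈ 15684 × 8.551/100 ≈ 1341.
Total lost output = 1248 + 1256 + 757 + 1370 + 1341 = 5972 billion.

$5,972 billion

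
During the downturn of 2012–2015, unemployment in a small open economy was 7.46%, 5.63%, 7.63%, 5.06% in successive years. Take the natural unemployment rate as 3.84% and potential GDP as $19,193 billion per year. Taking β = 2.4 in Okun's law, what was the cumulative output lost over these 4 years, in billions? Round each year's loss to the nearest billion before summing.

$4,800 billion

Year 2012: gap = -2.4 × (7.46 - 3.84) = -8.688%, loss ≈ 19193 × 8.688/100 ≈ 1667.
Year 2013: gap = -2.4 × (5.63 - 3.84) = -4.296%, loss ≈ 19193 × 4.296/100 ≈ 825.
Year 2014: gap = -2.4 × (7.63 - 3.84) = -9.096%, loss ≈ 19193 × 9.096/100 ≈ 1746.
Year 2015: gap = -2.4 × (5.06 - 3.84) = -2.928%, loss ≈ 19193 × 2.928/100 ≈ 562.
Total lost output = 1667 + 825 + 1746 + 562 = 4800 billion.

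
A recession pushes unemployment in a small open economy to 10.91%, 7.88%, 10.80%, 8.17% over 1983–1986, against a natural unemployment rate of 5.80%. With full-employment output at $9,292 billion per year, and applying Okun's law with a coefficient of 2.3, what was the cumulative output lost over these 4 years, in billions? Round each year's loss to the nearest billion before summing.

Year 1983: gap = -2.3 × (10.91 - 5.8) = -11.753%, loss ≈ 9292 × 11.753/100 ≈ 1092.
Year 1984: gap = -2.3 × (7.88 - 5.8) = -4.784%, loss ≈ 9292 × 4.784/100 ≈ 445.
Year 1985: gap = -2.3 × (10.8 - 5.8) = -11.5%, loss ≈ 9292 × 11.5/100 ≈ 1069.
Year 1986: gap = -2.3 × (8.17 - 5.8) = -5.451%, loss ≈ 9292 × 5.451/100 ≈ 507.
Total lost output = 1092 + 445 + 1069 + 507 = 3113 billion.

$3,113 billion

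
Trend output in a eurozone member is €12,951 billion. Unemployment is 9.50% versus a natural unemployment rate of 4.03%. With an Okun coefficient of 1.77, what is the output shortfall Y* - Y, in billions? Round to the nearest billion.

Output gap = -1.77 × (9.5 - 4.03) = -1.77 × 5.47 = -9.6819%.
Actual GDP ≈ 12951 × 0.903181 ≈ 11697 billion, so the shortfall is 12951 - 11697 = 1254 billion.

€1,254 billion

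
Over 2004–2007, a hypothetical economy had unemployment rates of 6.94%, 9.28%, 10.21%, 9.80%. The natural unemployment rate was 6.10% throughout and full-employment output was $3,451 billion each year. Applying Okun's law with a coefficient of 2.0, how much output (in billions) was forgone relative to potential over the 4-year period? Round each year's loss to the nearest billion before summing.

Year 2004: gap = -2.0 × (6.94 - 6.1) = -1.68%, loss ≈ 3451 × 1.68/100 ≈ 58.
Year 2005: gap = -2.0 × (9.28 - 6.1) = -6.36%, loss ≈ 3451 × 6.36/100 ≈ 219.
Year 2006: gap = -2.0 × (10.21 - 6.1) = -8.22%, loss ≈ 3451 × 8.22/100 ≈ 284.
Year 2007: gap = -2.0 × (9.8 - 6.1) = -7.4%, loss ≈ 3451 × 7.4/100 ≈ 255.
Total lost output = 58 + 219 + 284 + 255 = 816 billion.

$816 billion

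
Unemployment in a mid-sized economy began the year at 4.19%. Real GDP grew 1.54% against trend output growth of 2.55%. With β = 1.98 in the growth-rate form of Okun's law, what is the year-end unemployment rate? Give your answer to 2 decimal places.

Growth-rate Okun's law: g_Y = g_Y* - β × Δu, so Δu = (g_Y* - g_Y)/β.
Δu = (2.55 - 1.54)/1.98 = 1.01/1.98 = 0.51 percentage points.
Year-end unemployment = 4.19 + 0.51 = 4.70%.

4.70%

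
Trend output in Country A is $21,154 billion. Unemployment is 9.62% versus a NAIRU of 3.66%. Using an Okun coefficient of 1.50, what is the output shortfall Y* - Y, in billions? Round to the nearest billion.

Output gap = -1.50 × (9.62 - 3.66) = -1.5 × 5.96 = -8.94%.
Actual GDP ≈ 21154 × 0.9106 ≈ 19263 billion, so the shortfall is 21154 - 19263 = 1891 billion.

$1,891 billion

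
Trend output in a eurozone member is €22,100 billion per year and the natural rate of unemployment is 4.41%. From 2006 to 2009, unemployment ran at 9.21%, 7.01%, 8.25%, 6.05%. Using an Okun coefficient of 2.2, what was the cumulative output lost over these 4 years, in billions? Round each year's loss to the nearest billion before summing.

€6,262 billion

Year 2006: gap = -2.2 × (9.21 - 4.41) = -10.56%, loss ≈ 22100 × 10.56/100 ≈ 2334.
Year 2007: gap = -2.2 × (7.01 - 4.41) = -5.72%, loss ≈ 22100 × 5.72/100 ≈ 1264.
Year 2008: gap = -2.2 × (8.25 - 4.41) = -8.448%, loss ≈ 22100 × 8.448/100 ≈ 1867.
Year 2009: gap = -2.2 × (6.05 - 4.41) = -3.608%, loss ≈ 22100 × 3.608/100 ≈ 797.
Total lost output = 2334 + 1264 + 1867 + 797 = 6262 billion.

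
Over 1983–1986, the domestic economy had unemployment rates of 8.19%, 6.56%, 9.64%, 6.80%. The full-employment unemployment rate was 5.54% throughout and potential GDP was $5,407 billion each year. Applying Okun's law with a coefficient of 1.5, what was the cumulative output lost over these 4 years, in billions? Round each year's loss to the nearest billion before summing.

Year 1983: gap = -1.5 × (8.19 - 5.54) = -3.975%, loss ≈ 5407 × 3.975/100 ≈ 215.
Year 1984: gap = -1.5 × (6.56 - 5.54) = -1.53%, loss ≈ 5407 × 1.53/100 ≈ 83.
Year 1985: gap = -1.5 × (9.64 - 5.54) = -6.15%, loss ≈ 5407 × 6.15/100 ≈ 333.
Year 1986: gap = -1.5 × (6.8 - 5.54) = -1.89%, loss ≈ 5407 × 1.89/100 ≈ 102.
Total lost output = 215 + 83 + 333 + 102 = 733 billion.

$733 billion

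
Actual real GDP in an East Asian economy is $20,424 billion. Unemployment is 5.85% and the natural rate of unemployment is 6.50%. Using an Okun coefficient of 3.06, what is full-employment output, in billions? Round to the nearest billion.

Unemployment gap = 5.85 - 6.5 = -0.65 points, so output gap = -3.06 × (-0.65) = 1.989%.
Since Y = Y* × (1 + gap/100), Y* = 20424/1.01989 ≈ 20026 billion.

$20,026 billion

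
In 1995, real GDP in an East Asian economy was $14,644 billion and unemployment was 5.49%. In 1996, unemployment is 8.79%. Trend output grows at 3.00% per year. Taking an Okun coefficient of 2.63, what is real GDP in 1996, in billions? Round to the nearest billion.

Δu = 8.79 - 5.49 = 3.3 points.
Okun's law (growth form): g_Y = g_Y* - β × Δu = 3.00 - 2.63 × (3.30) = 3 - 8.679 = -5.679%.
Real GDP in the next year = 14644 × (1 - 5.679/100) = 14644 × 0.94321 ≈ 13812 billion.

$13,812 billion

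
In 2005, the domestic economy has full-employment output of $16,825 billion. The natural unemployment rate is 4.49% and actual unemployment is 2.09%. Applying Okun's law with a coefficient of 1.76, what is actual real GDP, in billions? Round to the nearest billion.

$17,536 billion

Unemployment gap = 2.09 - 4.49 = -2.4 points, so the output gap is -1.76 × (-2.4) = 4.224%.
Actual GDP = 16825 × (1 + 4.224/100) = 16825 × 1.04224 ≈ 17536 billion.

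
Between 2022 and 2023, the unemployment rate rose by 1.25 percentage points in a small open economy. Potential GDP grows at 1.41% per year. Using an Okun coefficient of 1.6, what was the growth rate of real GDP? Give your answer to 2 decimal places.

-0.59%

Growth-rate Okun's law: g_Y = g_Y* - β × Δu.
g_Y = 1.41 - 1.6 × (1.25) = 1.41 - 2 = -0.59%, i.e. -0.59% to 2 d.p.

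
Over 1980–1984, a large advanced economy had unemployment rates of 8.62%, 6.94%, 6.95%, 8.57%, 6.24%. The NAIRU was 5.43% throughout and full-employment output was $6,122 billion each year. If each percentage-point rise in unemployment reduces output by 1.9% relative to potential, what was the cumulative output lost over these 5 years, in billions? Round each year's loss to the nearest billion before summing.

Year 1980: gap = -1.9 × (8.62 - 5.43) = -6.061%, loss ≈ 6122 × 6.061/100 ≈ 371.
Year 1981: gap = -1.9 × (6.94 - 5.43) = -2.869%, loss ≈ 6122 × 2.869/100 ≈ 176.
Year 1982: gap = -1.9 × (6.95 - 5.43) = -2.888%, loss ≈ 6122 × 2.888/100 ≈ 177.
Year 1983: gap = -1.9 × (8.57 - 5.43) = -5.966%, loss ≈ 6122 × 5.966/100 ≈ 365.
Year 1984: gap = -1.9 × (6.24 - 5.43) = -1.539%, loss ≈ 6122 × 1.539/100 ≈ 94.
Total lost output = 371 + 176 + 177 + 365 + 94 = 1183 billion.

$1,183 billion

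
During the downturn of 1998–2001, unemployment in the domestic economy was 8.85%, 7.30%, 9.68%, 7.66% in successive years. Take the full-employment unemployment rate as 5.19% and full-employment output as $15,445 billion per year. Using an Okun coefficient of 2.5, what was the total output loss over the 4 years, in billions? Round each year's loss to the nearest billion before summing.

$4,916 billion

Year 1998: gap = -2.5 × (8.85 - 5.19) = -9.15%, loss ≈ 15445 × 9.15/100 ≈ 1413.
Year 1999: gap = -2.5 × (7.3 - 5.19) = -5.275%, loss ≈ 15445 × 5.275/100 ≈ 815.
Year 2000: gap = -2.5 × (9.68 - 5.19) = -11.225%, loss ≈ 15445 × 11.225/100 ≈ 1734.
Year 2001: gap = -2.5 × (7.66 - 5.19) = -6.175%, loss ≈ 15445 × 6.175/100 ≈ 954.
Total lost output = 1413 + 815 + 1734 + 954 = 4916 billion.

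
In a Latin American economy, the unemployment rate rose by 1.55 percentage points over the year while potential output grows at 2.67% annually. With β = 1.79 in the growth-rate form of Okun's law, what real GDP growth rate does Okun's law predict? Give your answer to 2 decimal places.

Growth-rate Okun's law: g_Y = g_Y* - β × Δu.
g_Y = 2.67 - 1.79 × (1.55) = 2.67 - 2.7745 = -0.1045%, i.e. -0.10% to 2 d.p.

-0.10%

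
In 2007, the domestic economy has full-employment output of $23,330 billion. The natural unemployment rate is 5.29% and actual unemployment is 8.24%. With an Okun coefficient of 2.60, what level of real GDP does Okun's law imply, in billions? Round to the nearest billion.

Unemployment gap = 8.24 - 5.29 = 2.95 points, so the output gap is -2.6 × 2.95 = -7.67%.
Actual GDP = 23330 × (1 - 7.67/100) = 23330 × 0.9233 ≈ 21541 billion.

$21,541 billion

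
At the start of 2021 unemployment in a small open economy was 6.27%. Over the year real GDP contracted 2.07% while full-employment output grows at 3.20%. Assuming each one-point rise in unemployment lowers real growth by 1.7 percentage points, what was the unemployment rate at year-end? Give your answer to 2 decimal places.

9.37%

Growth-rate Okun's law: g_Y = g_Y* - β × Δu, so Δu = (g_Y* - g_Y)/β.
Δu = (3.2 + 2.07)/1.7 = 5.27/1.7 = 3.10 percentage points.
Year-end unemployment = 6.27 + 3.1 = 9.37%.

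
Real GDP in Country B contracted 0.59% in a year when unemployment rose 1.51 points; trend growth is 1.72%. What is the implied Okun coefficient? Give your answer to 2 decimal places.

Growth form: g_Y = g_Y* - β × Δu, so β = (g_Y* - g_Y)/Δu.
β = (1.72 + 0.59)/1.51 = 2.31/1.51 = 1.53.

β ≈ 1.53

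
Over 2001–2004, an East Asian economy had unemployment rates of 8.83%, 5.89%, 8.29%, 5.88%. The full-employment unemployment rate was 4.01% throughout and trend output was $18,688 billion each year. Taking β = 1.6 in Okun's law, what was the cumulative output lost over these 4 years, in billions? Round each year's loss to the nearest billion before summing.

$3,842 billion

Year 2001: gap = -1.6 × (8.83 - 4.01) = -7.712%, loss ≈ 18688 × 7.712/100 ≈ 1441.
Year 2002: gap = -1.6 × (5.89 - 4.01) = -3.008%, loss ≈ 18688 × 3.008/100 ≈ 562.
Year 2003: gap = -1.6 × (8.29 - 4.01) = -6.848%, loss ≈ 18688 × 6.848/100 ≈ 1280.
Year 2004: gap = -1.6 × (5.88 - 4.01) = -2.992%, loss ≈ 18688 × 2.992/100 ≈ 559.
Total lost output = 1441 + 562 + 1280 + 559 = 3842 billion.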